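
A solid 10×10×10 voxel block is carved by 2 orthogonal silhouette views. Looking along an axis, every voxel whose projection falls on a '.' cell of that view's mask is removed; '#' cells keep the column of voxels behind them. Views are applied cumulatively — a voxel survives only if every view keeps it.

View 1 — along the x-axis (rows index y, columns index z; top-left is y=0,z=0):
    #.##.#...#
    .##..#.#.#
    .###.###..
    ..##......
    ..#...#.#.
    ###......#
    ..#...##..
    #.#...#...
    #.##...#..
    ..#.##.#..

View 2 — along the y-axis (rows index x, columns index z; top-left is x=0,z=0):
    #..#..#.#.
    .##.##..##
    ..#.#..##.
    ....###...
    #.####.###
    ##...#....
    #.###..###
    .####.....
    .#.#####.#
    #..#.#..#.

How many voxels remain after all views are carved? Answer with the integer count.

start: 10×10×10 = 1000 voxels
  1. axis=0 (YZ plane), |mask|=39  ⇒  voxels=390
  2. axis=1 (XZ plane), |mask|=50  ⇒  voxels=187

remaining voxels: 187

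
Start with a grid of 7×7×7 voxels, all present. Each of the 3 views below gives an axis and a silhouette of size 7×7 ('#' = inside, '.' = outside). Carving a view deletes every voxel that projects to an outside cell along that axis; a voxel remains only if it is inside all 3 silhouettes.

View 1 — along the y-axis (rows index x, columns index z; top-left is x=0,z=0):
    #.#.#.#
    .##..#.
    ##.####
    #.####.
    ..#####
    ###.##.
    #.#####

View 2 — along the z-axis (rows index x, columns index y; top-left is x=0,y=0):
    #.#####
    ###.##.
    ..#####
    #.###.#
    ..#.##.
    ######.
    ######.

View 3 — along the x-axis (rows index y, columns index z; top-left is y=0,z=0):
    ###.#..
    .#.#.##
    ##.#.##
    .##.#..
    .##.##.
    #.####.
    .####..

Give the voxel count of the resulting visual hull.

remaining voxels: 106

initial block: 7^3 = 343
carve view 1 (along y, XZ-mask fill 34/49): 238 voxels remain
carve view 2 (along z, XY-mask fill 36/49): 175 voxels remain
carve view 3 (along x, YZ-mask fill 29/49): 106 voxels remain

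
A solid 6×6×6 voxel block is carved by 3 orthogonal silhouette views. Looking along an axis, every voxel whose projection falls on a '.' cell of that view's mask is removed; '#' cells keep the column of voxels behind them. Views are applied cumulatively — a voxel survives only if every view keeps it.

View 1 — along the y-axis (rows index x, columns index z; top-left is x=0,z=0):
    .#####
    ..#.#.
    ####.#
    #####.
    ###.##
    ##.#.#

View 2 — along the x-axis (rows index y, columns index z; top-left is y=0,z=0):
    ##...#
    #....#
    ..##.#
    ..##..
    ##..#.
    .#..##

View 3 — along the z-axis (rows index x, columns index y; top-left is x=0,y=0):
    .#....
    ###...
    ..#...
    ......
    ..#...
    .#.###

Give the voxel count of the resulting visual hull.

full grid |V| = 216
carve view 1 (along y, XZ-mask fill 26/36): 156 voxels remain
carve view 2 (along x, YZ-mask fill 16/36): 69 voxels remain
carve view 3 (along z, XY-mask fill 10/36): 14 voxels remain

14 voxels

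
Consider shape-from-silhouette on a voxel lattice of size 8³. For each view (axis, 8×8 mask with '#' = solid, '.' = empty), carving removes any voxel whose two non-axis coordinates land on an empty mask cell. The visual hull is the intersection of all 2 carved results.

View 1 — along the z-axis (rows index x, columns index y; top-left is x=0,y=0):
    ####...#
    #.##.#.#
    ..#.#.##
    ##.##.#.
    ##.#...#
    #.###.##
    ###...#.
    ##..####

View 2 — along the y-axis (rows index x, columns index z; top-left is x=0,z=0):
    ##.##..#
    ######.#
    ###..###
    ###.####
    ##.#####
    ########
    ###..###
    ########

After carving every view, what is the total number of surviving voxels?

start: 8×8×8 = 512 voxels
  1. axis=2 (XY plane), |mask|=39  ⇒  voxels=312
  2. axis=1 (XZ plane), |mask|=54  ⇒  voxels=267

voxel count = 267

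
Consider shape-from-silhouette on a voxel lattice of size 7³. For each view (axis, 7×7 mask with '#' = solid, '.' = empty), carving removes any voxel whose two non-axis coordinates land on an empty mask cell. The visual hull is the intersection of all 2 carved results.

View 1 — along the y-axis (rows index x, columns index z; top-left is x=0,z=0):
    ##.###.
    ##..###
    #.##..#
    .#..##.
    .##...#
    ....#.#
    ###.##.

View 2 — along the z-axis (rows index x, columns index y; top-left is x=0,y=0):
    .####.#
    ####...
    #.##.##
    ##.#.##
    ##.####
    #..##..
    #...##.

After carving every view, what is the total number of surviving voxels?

initial block: 7^3 = 343
carve view 1 (along y, XZ-mask fill 27/49): 189 voxels remain
carve view 2 (along z, XY-mask fill 31/49): 119 voxels remain

voxel count = 119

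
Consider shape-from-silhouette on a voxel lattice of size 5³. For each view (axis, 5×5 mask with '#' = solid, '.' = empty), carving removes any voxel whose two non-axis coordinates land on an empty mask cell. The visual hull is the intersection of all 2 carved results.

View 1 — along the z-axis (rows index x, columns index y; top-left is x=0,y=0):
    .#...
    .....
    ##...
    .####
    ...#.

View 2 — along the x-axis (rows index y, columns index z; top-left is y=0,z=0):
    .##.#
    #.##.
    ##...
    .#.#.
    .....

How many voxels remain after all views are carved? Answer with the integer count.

full grid |V| = 125
  1. axis=2 (XY plane), |mask|=8  ⇒  voxels=40
  2. axis=0 (YZ plane), |mask|=10  ⇒  voxels=18

|visual hull| = 18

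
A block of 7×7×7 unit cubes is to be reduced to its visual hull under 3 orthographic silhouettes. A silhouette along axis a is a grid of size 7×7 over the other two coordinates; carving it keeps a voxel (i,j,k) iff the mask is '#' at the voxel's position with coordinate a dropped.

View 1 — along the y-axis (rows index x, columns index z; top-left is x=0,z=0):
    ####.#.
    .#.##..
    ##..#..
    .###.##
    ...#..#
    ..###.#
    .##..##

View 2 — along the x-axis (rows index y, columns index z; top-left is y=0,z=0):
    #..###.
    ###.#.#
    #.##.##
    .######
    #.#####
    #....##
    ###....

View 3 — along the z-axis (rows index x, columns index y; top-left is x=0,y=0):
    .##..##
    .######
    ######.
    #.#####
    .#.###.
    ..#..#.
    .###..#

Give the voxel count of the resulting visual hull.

initial block: 7^3 = 343
V1 y: intersect with XZ mask (26 set) -- 182 left
V2 x: intersect with YZ mask (32 set) -- 114 left
V3 z: intersect with XY mask (32 set) -- 73 left

|visual hull| = 73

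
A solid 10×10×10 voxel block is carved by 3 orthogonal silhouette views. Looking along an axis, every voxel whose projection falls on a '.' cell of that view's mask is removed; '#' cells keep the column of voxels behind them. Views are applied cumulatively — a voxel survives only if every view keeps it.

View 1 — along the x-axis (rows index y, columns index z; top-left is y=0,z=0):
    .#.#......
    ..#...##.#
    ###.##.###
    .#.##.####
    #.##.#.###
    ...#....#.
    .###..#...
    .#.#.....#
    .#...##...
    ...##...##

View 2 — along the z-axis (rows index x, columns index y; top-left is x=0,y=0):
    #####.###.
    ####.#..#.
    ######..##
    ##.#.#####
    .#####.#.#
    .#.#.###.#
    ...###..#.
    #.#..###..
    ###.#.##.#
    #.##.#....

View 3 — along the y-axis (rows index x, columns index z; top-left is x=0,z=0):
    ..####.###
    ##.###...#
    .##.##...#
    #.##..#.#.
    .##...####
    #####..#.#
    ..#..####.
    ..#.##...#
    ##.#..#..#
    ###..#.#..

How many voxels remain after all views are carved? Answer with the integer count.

157 voxels

before carving: 1000 voxels (10×10×10)
after view 1 [x-axis, 44 of 100 cells solid] → remaining = 440
after view 2 [z-axis, 63 of 100 cells solid] → remaining = 278
after view 3 [y-axis, 55 of 100 cells solid] → remaining = 157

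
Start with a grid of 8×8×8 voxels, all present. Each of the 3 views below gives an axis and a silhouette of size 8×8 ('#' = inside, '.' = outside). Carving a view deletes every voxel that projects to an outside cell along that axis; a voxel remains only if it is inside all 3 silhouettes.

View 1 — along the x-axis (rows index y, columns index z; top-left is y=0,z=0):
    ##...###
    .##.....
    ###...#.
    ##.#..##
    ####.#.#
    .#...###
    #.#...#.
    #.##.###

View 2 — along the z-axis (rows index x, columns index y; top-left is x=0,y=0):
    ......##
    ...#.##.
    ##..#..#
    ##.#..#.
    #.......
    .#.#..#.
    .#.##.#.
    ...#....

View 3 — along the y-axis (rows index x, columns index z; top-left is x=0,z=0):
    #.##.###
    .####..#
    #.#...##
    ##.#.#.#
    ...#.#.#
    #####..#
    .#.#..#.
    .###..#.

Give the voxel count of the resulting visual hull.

initial block: 8^3 = 512
step 1: project along x, AND mask (35/64) → |grid| = 280
step 2: project along z, AND mask (22/64) → |grid| = 91
step 3: project along y, AND mask (36/64) → |grid| = 56

remaining voxels: 56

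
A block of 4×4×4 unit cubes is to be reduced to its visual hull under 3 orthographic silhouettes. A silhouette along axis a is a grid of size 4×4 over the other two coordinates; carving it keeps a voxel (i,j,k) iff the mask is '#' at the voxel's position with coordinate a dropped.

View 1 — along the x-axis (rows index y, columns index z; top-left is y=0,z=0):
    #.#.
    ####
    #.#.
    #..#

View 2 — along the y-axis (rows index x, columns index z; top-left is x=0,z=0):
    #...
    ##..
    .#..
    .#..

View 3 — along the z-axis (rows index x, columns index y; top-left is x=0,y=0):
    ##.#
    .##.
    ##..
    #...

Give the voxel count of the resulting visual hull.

voxel count = 7

before carving: 64 voxels (4×4×4)
after view 1 [x-axis, 10 of 16 cells solid] → remaining = 40
after view 2 [y-axis, 5 of 16 cells solid] → remaining = 11
after view 3 [z-axis, 8 of 16 cells solid] → remaining = 7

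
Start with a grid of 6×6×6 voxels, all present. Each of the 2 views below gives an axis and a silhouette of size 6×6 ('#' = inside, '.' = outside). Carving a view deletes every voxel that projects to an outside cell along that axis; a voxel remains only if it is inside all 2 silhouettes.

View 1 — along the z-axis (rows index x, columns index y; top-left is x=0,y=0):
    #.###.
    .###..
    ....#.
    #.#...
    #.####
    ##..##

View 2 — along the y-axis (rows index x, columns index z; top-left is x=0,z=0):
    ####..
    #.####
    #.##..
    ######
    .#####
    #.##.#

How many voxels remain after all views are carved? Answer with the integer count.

|visual hull| = 87

start: 6×6×6 = 216 voxels
step 1: project along z, AND mask (19/36) → |grid| = 114
step 2: project along y, AND mask (27/36) → |grid| = 87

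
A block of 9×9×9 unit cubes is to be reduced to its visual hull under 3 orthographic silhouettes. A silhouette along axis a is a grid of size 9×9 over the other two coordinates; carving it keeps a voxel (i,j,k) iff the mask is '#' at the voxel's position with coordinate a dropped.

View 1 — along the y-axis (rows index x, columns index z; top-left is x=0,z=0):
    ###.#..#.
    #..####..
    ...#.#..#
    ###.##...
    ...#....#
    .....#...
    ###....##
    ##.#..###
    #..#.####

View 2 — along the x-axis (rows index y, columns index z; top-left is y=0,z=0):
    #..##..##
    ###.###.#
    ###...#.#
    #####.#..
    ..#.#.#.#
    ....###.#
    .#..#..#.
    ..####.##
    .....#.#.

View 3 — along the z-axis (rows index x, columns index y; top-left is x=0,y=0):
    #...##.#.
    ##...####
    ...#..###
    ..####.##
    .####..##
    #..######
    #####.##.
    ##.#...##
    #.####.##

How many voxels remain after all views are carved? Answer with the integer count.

full grid |V| = 729
step 1: project along y, AND mask (38/81) → |grid| = 342
step 2: project along x, AND mask (42/81) → |grid| = 172
step 3: project along z, AND mask (52/81) → |grid| = 111

remaining voxels: 111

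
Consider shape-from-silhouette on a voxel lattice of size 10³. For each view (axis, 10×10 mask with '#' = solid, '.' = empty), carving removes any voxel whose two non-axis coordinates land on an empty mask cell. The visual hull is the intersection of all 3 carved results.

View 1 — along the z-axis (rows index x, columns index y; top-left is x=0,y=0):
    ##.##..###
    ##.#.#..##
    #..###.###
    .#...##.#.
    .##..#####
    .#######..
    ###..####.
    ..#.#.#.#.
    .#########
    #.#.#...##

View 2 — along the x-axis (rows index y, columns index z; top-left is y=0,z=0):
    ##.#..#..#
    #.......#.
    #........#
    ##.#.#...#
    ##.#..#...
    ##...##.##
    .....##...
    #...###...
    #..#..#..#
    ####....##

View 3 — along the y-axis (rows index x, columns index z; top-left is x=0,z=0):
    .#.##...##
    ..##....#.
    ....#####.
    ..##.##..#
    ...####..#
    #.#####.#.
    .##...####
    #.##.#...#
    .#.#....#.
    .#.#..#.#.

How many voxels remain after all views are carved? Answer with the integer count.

start: 10×10×10 = 1000 voxels
after view 1 [z-axis, 63 of 100 cells solid] → remaining = 630
after view 2 [x-axis, 40 of 100 cells solid] → remaining = 250
after view 3 [y-axis, 48 of 100 cells solid] → remaining = 119

119 voxels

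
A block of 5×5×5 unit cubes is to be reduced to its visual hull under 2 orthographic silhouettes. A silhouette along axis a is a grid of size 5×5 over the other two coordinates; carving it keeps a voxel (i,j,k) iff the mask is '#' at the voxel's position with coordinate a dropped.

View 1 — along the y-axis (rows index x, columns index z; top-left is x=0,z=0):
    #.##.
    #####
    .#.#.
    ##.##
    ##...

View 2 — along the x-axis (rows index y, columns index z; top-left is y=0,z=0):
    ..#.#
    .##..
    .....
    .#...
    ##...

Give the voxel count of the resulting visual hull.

voxel count = 22

start: 5×5×5 = 125 voxels
  1. axis=1 (XZ plane), |mask|=16  ⇒  voxels=80
  2. axis=0 (YZ plane), |mask|=7  ⇒  voxels=22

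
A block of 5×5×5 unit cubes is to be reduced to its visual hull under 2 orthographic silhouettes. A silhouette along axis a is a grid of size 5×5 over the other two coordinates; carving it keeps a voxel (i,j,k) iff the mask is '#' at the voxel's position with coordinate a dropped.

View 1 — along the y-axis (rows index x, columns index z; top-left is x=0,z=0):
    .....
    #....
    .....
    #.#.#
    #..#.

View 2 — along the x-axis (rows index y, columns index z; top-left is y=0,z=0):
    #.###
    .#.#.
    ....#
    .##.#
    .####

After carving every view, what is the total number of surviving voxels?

remaining voxels: 13

full grid |V| = 125
after view 1 [y-axis, 6 of 25 cells solid] → remaining = 30
after view 2 [x-axis, 14 of 25 cells solid] → remaining = 13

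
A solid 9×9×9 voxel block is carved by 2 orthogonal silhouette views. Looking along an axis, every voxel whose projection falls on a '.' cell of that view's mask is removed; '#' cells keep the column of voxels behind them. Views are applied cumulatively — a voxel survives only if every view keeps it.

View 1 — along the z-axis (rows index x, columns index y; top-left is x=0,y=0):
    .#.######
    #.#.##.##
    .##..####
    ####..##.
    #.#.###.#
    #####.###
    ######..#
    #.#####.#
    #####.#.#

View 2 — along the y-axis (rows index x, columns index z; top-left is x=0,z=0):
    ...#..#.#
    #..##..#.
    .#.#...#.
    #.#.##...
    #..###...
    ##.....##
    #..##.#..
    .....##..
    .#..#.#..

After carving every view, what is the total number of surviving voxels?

|visual hull| = 206

before carving: 729 voxels (9×9×9)
step 1: project along z, AND mask (60/81) → |grid| = 540
step 2: project along y, AND mask (31/81) → |grid| = 206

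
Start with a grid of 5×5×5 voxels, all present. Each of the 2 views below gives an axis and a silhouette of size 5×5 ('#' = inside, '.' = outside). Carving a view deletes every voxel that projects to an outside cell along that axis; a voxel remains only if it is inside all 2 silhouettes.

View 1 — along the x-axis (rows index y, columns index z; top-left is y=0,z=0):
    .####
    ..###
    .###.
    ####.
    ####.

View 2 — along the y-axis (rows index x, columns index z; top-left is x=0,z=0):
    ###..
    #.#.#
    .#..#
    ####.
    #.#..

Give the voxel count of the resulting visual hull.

before carving: 125 voxels (5×5×5)
[1] x-view keeps 18 columns → grid now 90
[2] y-view keeps 14 columns → grid now 49

49 voxels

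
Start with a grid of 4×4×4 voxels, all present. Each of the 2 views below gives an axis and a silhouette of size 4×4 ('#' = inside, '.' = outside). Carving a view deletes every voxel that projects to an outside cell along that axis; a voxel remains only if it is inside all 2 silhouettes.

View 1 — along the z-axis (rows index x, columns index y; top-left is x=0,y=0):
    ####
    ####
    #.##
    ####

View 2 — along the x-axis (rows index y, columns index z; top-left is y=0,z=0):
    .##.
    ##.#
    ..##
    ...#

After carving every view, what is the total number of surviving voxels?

initial block: 4^3 = 64
carve view 1 (along z, XY-mask fill 15/16): 60 voxels remain
carve view 2 (along x, YZ-mask fill 8/16): 29 voxels remain

|visual hull| = 29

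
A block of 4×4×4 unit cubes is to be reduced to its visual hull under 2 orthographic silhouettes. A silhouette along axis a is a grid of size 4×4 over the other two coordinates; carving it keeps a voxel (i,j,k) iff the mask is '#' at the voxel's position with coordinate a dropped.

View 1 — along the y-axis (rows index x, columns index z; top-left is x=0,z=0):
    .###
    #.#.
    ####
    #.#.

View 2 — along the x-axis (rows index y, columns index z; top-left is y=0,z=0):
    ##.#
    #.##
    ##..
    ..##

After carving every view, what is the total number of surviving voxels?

remaining voxels: 27

before carving: 64 voxels (4×4×4)
  1. axis=1 (XZ plane), |mask|=11  ⇒  voxels=44
  2. axis=0 (YZ plane), |mask|=10  ⇒  voxels=27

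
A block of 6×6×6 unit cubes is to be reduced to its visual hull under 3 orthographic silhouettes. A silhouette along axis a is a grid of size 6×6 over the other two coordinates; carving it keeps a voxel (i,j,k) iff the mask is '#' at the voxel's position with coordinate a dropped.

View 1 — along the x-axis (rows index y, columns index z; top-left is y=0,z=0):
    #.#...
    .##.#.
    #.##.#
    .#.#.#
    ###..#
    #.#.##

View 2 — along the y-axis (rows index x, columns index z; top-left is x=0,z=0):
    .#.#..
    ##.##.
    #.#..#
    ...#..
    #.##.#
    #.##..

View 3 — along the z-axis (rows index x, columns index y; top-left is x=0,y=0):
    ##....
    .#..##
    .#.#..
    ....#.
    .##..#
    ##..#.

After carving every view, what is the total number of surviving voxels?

initial block: 6^3 = 216
carve view 1 (along x, YZ-mask fill 20/36): 120 voxels remain
carve view 2 (along y, XZ-mask fill 17/36): 57 voxels remain
carve view 3 (along z, XY-mask fill 14/36): 22 voxels remain

|visual hull| = 22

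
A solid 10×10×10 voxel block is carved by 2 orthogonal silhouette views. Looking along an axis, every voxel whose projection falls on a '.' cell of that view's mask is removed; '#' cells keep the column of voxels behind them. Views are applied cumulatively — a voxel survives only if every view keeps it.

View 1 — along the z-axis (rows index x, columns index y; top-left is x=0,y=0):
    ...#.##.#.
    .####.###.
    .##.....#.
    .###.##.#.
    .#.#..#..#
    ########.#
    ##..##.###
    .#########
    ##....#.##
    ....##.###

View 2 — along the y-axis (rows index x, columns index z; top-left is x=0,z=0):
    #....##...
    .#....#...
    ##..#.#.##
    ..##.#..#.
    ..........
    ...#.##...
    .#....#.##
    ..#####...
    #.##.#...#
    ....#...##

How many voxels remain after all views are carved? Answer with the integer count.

before carving: 1000 voxels (10×10×10)
step 1: project along z, AND mask (59/100) → |grid| = 590
step 2: project along y, AND mask (35/100) → |grid| = 208

208 voxels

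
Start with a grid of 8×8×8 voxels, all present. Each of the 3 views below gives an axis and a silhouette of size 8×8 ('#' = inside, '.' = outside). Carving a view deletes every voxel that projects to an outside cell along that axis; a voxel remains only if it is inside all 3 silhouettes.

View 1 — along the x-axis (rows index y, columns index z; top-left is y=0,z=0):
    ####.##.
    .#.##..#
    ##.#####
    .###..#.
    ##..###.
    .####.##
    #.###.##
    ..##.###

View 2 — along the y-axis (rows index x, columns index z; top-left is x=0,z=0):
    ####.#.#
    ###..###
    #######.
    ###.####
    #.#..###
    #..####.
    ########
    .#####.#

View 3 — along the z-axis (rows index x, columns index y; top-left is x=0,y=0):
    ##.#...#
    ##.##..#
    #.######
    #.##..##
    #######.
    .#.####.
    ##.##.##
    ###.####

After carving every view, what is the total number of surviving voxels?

remaining voxels: 186

initial block: 8^3 = 512
after view 1 [x-axis, 43 of 64 cells solid] → remaining = 344
after view 2 [y-axis, 50 of 64 cells solid] → remaining = 263
after view 3 [z-axis, 46 of 64 cells solid] → remaining = 186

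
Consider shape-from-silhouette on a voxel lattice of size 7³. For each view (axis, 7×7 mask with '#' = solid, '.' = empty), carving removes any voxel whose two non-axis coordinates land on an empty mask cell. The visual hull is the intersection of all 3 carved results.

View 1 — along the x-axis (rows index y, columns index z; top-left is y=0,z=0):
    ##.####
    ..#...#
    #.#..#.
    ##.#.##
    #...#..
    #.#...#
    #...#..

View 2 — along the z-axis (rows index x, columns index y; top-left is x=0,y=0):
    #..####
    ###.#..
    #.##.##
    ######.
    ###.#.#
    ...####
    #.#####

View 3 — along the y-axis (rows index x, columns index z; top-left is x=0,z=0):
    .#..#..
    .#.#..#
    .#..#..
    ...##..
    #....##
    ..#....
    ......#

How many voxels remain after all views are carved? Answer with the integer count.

before carving: 343 voxels (7×7×7)
V1 x: intersect with YZ mask (23 set) -- 161 left
V2 z: intersect with XY mask (35 set) -- 119 left
V3 y: intersect with XZ mask (14 set) -- 29 left

voxel count = 29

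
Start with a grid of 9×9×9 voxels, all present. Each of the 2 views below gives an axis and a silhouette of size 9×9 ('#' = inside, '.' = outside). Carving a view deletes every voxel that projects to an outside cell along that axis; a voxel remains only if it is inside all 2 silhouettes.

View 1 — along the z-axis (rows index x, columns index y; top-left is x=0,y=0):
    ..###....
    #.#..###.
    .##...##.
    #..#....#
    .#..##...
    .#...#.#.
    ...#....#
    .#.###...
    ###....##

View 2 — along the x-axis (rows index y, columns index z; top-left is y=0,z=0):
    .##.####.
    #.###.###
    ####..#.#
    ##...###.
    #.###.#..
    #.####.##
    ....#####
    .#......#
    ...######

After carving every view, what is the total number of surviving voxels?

before carving: 729 voxels (9×9×9)
after view 1 [z-axis, 32 of 81 cells solid] → remaining = 288
after view 2 [x-axis, 49 of 81 cells solid] → remaining = 176

|visual hull| = 176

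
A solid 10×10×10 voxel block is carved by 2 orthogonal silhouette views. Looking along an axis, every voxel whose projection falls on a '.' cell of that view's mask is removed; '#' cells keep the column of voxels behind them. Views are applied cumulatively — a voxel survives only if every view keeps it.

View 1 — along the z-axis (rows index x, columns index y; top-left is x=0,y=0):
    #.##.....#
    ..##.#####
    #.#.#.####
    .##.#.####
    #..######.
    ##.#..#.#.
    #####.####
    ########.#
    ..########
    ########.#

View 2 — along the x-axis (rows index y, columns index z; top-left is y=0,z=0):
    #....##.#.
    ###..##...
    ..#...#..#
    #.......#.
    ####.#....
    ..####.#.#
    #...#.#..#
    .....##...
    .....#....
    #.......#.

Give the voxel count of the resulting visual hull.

full grid |V| = 1000
V1 z: intersect with XY mask (72 set) -- 720 left
V2 x: intersect with YZ mask (34 set) -- 233 left

voxel count = 233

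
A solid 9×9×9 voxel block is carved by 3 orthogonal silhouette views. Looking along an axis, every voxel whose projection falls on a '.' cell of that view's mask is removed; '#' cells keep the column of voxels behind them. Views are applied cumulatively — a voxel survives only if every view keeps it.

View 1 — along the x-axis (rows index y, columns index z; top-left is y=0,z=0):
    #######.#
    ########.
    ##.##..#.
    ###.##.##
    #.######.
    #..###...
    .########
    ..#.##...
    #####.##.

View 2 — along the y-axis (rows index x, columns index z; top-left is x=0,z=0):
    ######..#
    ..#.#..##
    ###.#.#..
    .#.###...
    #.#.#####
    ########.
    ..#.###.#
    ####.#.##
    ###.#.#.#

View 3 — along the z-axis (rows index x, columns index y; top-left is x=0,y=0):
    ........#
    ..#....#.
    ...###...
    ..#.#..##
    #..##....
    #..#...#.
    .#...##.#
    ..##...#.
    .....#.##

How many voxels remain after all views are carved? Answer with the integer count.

remaining voxels: 99

start: 9×9×9 = 729 voxels
[1] x-view keeps 57 columns → grid now 513
[2] y-view keeps 53 columns → grid now 343
[3] z-view keeps 26 columns → grid now 99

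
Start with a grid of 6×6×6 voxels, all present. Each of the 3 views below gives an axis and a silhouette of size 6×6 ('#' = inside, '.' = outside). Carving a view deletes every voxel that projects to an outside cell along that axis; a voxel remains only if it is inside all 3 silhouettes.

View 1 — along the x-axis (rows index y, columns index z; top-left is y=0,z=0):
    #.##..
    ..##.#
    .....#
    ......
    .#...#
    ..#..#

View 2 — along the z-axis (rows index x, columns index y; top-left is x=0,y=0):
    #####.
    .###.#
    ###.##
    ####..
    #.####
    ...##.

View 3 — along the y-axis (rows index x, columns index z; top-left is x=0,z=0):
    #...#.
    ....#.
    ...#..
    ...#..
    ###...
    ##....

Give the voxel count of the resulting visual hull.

10 voxels

initial block: 6^3 = 216
[1] x-view keeps 11 columns → grid now 66
[2] z-view keeps 25 columns → grid now 43
[3] y-view keeps 10 columns → grid now 10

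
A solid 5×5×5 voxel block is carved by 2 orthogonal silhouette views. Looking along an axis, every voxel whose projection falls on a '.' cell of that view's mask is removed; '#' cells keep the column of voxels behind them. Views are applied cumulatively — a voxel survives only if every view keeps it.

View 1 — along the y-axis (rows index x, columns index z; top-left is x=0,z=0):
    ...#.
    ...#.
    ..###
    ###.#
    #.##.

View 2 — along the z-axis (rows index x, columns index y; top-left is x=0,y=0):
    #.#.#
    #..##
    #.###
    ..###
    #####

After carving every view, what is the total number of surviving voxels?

full grid |V| = 125
after view 1 [y-axis, 12 of 25 cells solid] → remaining = 60
after view 2 [z-axis, 18 of 25 cells solid] → remaining = 45

voxel count = 45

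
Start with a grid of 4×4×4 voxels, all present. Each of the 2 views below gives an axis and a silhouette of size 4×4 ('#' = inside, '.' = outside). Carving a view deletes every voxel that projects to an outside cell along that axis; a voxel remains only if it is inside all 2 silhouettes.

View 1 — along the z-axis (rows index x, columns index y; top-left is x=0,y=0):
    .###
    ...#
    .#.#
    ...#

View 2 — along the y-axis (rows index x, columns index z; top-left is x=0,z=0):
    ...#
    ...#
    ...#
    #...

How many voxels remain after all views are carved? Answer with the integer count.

remaining voxels: 7

full grid |V| = 64
[1] z-view keeps 7 columns → grid now 28
[2] y-view keeps 4 columns → grid now 7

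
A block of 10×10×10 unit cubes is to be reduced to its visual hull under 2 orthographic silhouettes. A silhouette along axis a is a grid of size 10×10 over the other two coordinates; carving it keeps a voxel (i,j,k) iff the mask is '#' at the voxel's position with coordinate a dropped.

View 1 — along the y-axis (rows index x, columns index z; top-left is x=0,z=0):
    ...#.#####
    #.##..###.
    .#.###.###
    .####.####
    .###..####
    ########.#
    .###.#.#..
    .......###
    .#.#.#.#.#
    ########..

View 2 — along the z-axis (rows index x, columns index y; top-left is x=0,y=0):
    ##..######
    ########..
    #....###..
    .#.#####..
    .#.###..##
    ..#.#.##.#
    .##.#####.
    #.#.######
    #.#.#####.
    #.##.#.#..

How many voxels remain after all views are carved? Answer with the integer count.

before carving: 1000 voxels (10×10×10)
step 1: project along y, AND mask (64/100) → |grid| = 640
step 2: project along z, AND mask (64/100) → |grid| = 393

remaining voxels: 393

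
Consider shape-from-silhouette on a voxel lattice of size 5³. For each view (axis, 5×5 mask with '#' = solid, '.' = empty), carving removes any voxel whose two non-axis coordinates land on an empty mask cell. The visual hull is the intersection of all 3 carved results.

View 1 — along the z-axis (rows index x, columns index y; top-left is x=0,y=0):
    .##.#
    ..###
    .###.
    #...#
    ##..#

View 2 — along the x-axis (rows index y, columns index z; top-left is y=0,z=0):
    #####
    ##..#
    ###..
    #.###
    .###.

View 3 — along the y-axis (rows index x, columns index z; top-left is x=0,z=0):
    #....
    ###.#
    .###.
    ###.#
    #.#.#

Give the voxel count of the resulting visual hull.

27 voxels

before carving: 125 voxels (5×5×5)
carve view 1 (along z, XY-mask fill 14/25): 70 voxels remain
carve view 2 (along x, YZ-mask fill 18/25): 48 voxels remain
carve view 3 (along y, XZ-mask fill 15/25): 27 voxels remain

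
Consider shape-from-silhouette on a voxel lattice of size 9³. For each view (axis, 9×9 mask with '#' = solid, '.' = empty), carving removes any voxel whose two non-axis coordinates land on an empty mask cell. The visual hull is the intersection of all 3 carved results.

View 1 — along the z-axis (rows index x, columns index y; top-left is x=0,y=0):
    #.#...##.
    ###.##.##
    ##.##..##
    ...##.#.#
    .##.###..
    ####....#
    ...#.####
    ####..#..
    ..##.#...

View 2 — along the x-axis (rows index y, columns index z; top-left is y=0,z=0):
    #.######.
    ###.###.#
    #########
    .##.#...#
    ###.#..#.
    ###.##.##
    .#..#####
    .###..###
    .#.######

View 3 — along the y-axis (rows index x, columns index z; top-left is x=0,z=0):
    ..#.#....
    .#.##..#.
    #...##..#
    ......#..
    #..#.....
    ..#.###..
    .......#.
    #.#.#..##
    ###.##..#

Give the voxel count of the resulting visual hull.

before carving: 729 voxels (9×9×9)
carve view 1 (along z, XY-mask fill 44/81): 396 voxels remain
carve view 2 (along x, YZ-mask fill 58/81): 285 voxels remain
carve view 3 (along y, XZ-mask fill 29/81): 106 voxels remain

|visual hull| = 106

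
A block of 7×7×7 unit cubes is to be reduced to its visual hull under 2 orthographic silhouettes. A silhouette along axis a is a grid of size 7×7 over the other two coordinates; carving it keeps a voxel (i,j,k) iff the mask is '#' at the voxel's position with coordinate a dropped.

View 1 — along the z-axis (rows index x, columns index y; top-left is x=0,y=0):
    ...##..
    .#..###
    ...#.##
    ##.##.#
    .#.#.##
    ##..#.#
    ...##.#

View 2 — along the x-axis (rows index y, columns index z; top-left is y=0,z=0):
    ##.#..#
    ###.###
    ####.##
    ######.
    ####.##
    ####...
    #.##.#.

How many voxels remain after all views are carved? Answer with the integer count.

|visual hull| = 128

before carving: 343 voxels (7×7×7)
  1. axis=2 (XY plane), |mask|=25  ⇒  voxels=175
  2. axis=0 (YZ plane), |mask|=36  ⇒  voxels=128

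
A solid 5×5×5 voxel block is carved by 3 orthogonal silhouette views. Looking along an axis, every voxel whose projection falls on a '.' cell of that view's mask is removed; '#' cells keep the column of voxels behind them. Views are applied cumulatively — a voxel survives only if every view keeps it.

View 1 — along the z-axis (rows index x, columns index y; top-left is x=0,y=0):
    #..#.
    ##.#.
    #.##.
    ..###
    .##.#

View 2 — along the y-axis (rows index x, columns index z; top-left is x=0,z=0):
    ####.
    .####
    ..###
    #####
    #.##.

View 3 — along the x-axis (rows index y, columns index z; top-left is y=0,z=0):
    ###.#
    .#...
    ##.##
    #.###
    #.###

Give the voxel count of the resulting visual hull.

remaining voxels: 37

full grid |V| = 125
step 1: project along z, AND mask (14/25) → |grid| = 70
step 2: project along y, AND mask (19/25) → |grid| = 53
step 3: project along x, AND mask (17/25) → |grid| = 37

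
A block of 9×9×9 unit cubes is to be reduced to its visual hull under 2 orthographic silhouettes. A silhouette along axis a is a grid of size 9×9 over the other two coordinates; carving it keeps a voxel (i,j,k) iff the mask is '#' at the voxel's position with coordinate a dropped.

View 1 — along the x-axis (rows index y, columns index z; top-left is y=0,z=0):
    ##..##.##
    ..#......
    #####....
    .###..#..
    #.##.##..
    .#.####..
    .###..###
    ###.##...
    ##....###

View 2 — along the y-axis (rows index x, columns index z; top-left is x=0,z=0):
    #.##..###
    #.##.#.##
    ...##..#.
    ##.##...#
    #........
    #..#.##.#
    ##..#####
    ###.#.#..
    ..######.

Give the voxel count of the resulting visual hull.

initial block: 9^3 = 729
V1 x: intersect with YZ mask (42 set) -- 378 left
V2 y: intersect with XZ mask (44 set) -- 201 left

|visual hull| = 201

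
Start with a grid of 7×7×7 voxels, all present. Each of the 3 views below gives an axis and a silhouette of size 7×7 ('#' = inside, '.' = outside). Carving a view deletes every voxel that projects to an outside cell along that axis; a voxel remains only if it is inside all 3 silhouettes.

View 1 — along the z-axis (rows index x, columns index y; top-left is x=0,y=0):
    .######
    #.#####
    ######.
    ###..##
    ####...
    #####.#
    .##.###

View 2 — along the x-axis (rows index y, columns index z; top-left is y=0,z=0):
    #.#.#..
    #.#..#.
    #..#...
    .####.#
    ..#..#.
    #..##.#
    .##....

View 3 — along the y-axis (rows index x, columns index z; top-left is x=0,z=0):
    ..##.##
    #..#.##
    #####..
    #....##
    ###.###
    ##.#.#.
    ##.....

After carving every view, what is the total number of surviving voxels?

full grid |V| = 343
step 1: project along z, AND mask (38/49) → |grid| = 266
step 2: project along x, AND mask (21/49) → |grid| = 112
step 3: project along y, AND mask (28/49) → |grid| = 65

65 voxels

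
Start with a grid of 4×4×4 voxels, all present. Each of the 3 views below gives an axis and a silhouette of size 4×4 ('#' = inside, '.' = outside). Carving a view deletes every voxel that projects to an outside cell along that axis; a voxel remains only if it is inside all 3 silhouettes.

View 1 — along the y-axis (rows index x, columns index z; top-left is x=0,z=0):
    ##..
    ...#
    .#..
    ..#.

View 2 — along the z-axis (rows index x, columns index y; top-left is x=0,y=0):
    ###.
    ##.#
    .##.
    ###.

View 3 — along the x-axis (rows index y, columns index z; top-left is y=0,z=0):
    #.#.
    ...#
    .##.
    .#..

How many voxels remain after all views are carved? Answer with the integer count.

initial block: 4^3 = 64
carve view 1 (along y, XZ-mask fill 5/16): 20 voxels remain
carve view 2 (along z, XY-mask fill 11/16): 14 voxels remain
carve view 3 (along x, YZ-mask fill 6/16): 6 voxels remain

remaining voxels: 6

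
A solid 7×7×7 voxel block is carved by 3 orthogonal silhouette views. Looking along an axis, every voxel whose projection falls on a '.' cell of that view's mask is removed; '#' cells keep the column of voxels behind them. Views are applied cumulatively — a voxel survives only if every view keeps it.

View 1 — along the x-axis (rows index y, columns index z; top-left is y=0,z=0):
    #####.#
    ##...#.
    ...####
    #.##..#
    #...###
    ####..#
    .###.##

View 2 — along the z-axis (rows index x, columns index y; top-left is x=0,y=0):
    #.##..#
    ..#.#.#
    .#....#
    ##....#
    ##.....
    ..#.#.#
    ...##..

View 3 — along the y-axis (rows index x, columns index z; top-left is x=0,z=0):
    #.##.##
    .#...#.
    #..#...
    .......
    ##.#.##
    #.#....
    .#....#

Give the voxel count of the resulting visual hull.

full grid |V| = 343
[1] x-view keeps 31 columns → grid now 217
[2] z-view keeps 19 columns → grid now 84
[3] y-view keeps 18 columns → grid now 32

remaining voxels: 32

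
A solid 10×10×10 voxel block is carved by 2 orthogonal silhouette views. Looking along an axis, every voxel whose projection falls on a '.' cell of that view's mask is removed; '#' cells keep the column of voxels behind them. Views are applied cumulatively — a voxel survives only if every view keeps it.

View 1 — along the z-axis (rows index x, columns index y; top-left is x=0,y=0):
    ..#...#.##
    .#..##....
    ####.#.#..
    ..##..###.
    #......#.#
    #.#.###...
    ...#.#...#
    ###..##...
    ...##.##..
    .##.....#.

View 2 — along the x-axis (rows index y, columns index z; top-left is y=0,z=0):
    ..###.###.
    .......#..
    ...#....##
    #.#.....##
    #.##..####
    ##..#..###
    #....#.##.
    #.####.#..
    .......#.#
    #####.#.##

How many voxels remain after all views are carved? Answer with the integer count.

remaining voxels: 187

before carving: 1000 voxels (10×10×10)
step 1: project along z, AND mask (41/100) → |grid| = 410
step 2: project along x, AND mask (47/100) → |grid| = 187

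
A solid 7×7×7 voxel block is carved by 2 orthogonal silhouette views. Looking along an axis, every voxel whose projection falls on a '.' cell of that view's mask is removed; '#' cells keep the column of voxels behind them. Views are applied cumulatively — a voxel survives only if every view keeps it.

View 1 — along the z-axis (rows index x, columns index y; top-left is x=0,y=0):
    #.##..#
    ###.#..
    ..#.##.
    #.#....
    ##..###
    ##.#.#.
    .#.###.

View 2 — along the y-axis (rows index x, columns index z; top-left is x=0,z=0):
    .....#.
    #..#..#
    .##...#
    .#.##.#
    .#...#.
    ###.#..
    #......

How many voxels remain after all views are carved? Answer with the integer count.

initial block: 7^3 = 343
step 1: project along z, AND mask (26/49) → |grid| = 182
step 2: project along y, AND mask (18/49) → |grid| = 63

63 voxels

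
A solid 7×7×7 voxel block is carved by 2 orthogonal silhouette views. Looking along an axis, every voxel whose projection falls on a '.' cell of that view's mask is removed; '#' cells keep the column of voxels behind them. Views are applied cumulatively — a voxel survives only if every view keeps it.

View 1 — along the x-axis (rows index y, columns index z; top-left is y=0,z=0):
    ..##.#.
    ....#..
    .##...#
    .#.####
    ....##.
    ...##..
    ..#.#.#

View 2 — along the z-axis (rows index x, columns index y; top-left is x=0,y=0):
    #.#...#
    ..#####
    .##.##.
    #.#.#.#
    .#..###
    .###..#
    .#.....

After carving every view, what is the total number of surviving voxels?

start: 7×7×7 = 343 voxels
step 1: project along x, AND mask (19/49) → |grid| = 133
step 2: project along z, AND mask (25/49) → |grid| = 64

voxel count = 64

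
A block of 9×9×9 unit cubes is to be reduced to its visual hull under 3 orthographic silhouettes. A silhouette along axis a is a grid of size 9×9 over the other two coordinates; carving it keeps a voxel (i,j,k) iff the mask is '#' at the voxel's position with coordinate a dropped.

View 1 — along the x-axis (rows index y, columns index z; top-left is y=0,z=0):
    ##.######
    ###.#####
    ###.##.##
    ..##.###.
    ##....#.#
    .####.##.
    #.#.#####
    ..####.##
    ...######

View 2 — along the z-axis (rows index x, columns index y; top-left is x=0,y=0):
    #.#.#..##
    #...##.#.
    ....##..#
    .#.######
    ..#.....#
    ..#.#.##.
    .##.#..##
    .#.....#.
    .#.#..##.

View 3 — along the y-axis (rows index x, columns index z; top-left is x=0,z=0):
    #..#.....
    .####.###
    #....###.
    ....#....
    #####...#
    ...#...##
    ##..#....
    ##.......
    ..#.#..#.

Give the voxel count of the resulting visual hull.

77 voxels

start: 9×9×9 = 729 voxels
after view 1 [x-axis, 57 of 81 cells solid] → remaining = 513
after view 2 [z-axis, 36 of 81 cells solid] → remaining = 221
after view 3 [y-axis, 31 of 81 cells solid] → remaining = 77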